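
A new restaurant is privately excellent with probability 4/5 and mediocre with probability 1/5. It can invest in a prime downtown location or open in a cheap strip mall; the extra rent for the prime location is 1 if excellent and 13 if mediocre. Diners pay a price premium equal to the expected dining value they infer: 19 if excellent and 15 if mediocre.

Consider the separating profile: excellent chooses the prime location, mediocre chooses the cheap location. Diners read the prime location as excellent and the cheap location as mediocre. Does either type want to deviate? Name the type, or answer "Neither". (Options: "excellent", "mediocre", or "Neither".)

Neither

The prime location pays 19; the cheap location pays 15.
excellent: assigned the prime location, nets 19 − 1 = 18; deviating to the cheap location nets 15.
mediocre: assigned the cheap location, nets 15; deviating to the prime location nets 19 − 13 = 6.
Both types strictly prefer their assigned action; no profitable deviation.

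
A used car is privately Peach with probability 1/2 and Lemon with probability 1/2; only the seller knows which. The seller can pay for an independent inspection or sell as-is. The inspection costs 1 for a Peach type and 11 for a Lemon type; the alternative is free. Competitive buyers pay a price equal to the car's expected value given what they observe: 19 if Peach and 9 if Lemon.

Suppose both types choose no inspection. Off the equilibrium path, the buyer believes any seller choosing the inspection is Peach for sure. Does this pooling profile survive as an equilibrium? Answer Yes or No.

On path, the buyer holds the prior and pays 1/2·19 + 1/2·9 = 14. Off path (the inspection), believing Peach, it pays 19.
Peach: no inspection nets 14; the inspection nets 19 − 1 = 18. Peach would deviate.
Lemon: no inspection nets 14; the inspection nets 19 − 11 = 8. Lemon stays.
A type deviates, so pooling fails.

No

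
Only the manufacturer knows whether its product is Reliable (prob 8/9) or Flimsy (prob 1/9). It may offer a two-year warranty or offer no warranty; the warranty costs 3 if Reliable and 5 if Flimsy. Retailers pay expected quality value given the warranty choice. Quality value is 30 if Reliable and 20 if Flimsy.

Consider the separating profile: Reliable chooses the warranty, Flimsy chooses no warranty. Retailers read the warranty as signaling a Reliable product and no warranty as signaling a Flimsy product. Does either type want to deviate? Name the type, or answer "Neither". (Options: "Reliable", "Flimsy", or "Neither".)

The warranty pays 30; no warranty pays 20.
Reliable: assigned the warranty, nets 30 − 3 = 27; deviating to no warranty nets 20.
Flimsy: assigned no warranty, nets 20; deviating to the warranty nets 30 − 5 = 25.
The Flimsy type gains 5 by deviating.

Flimsy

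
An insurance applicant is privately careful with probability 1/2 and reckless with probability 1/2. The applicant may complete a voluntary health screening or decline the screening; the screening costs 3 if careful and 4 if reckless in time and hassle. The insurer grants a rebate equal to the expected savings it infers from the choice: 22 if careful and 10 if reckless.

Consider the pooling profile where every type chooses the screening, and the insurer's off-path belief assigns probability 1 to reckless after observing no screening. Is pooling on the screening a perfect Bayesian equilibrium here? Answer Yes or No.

Yes

On path, the insurer holds the prior and pays 1/2·22 + 1/2·10 = 16. Off path (no screening), believing reckless, it pays 10.
careful: the screening nets 16 − 3 = 13; no screening nets 10. careful stays.
reckless: the screening nets 16 − 4 = 12; no screening nets 10. reckless stays.
No type deviates, so pooling is sustained.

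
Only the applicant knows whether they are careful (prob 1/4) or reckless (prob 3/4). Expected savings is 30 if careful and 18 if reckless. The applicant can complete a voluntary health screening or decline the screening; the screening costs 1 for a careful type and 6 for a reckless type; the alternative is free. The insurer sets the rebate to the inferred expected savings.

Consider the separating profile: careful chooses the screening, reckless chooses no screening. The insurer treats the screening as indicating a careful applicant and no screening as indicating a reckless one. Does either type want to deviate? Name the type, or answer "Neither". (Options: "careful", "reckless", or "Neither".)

reckless

The screening pays 30; no screening pays 18.
careful: assigned the screening, nets 30 − 1 = 29; deviating to no screening nets 18.
reckless: assigned no screening, nets 18; deviating to the screening nets 30 − 6 = 24.
The reckless type gains 6 by deviating.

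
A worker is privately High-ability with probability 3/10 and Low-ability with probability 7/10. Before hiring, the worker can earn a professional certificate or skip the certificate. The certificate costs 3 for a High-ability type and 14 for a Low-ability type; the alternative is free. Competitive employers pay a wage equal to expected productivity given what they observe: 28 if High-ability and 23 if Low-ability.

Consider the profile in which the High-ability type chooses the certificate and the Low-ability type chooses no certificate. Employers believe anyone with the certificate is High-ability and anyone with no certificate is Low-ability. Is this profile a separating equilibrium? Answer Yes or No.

Under these beliefs, the certificate earns wage 28 and no certificate earns wage 23.
High-ability: the certificate nets 28 − 3 = 25; no certificate nets 23. High-ability prefers the certificate.
Low-ability: the certificate nets 28 − 14 = 14; no certificate nets 23. Low-ability prefers no certificate.
Neither type deviates, so the separating profile is an equilibrium.

Yes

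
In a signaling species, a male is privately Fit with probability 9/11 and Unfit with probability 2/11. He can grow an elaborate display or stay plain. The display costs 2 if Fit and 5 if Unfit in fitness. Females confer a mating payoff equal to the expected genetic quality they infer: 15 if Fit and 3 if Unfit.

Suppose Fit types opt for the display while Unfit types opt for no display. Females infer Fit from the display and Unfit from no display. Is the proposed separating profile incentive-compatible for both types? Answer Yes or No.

Under these beliefs, the display earns mating payoff 15 and no display earns mating payoff 3.
Fit: the display nets 15 − 2 = 13; no display nets 3. Fit prefers the display.
Unfit: the display nets 15 − 5 = 10; no display nets 3. Unfit would deviate to the display.
Unfit has a profitable deviation, so the profile is not an equilibrium.

No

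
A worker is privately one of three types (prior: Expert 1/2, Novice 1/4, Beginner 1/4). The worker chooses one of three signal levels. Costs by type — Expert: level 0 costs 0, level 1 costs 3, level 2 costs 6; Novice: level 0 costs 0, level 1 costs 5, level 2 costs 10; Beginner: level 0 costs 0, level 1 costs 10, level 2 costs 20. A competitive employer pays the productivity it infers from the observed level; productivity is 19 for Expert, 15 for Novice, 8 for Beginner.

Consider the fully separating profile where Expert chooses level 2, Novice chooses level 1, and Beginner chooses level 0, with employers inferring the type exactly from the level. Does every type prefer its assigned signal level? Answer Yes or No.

Separating wages: level 2 → 19, level 1 → 15, level 0 → 8.
Expert (assigned level 2): level 0: 8 − 0 = 8; level 1: 15 − 3 = 12; level 2: 19 − 6 = 13. Expert stays.
Novice (assigned level 1): level 0: 8 − 0 = 8; level 1: 15 − 5 = 10; level 2: 19 − 10 = 9. Novice stays.
Beginner (assigned level 0): level 0: 8 − 0 = 8; level 1: 15 − 10 = 5; level 2: 19 − 20 = -1. Beginner stays.
Every type prefers its assigned level; separation holds.

Yes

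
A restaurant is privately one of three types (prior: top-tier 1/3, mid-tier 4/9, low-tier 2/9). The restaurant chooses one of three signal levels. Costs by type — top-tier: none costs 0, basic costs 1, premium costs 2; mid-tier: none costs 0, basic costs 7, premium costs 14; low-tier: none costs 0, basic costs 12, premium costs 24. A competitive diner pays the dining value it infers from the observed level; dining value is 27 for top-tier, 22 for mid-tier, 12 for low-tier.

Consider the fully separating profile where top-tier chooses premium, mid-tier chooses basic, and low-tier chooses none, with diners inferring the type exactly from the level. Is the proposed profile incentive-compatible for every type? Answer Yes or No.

Separating price premiums: premium → 27, basic → 22, none → 12.
top-tier (assigned premium): none: 12 − 0 = 12; basic: 22 − 1 = 21; premium: 27 − 2 = 25. top-tier stays.
mid-tier (assigned basic): none: 12 − 0 = 12; basic: 22 − 7 = 15; premium: 27 − 14 = 13. mid-tier stays.
low-tier (assigned none): none: 12 − 0 = 12; basic: 22 − 12 = 10; premium: 27 − 24 = 3. low-tier stays.
Every type prefers its assigned level; separation holds.

Yes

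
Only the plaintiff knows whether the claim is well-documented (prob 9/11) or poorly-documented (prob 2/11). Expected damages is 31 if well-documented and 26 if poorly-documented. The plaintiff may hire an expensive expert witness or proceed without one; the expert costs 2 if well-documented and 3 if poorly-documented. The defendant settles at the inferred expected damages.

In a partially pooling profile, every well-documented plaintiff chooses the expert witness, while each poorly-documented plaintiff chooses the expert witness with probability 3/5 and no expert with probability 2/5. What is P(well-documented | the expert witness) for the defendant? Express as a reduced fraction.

P(the expert witness) = (9/11)·1 + (2/11)·(3/5) = 51/55.
By Bayes' rule, P(well-documented | the expert witness) = (9/11) / (51/55) = 15/17.

15/17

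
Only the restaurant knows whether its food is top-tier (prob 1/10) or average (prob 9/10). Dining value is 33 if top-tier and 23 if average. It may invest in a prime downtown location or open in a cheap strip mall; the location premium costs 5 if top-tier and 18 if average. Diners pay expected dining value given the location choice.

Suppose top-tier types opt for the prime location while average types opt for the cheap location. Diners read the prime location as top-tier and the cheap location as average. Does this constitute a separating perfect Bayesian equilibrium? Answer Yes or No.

Under these beliefs, the prime location earns price premium 33 and the cheap location earns price premium 23.
top-tier: the prime location nets 33 − 5 = 28; the cheap location nets 23. top-tier prefers the prime location.
average: the prime location nets 33 − 18 = 15; the cheap location nets 23. average prefers the cheap location.
Neither type deviates, so the separating profile is an equilibrium.

Yes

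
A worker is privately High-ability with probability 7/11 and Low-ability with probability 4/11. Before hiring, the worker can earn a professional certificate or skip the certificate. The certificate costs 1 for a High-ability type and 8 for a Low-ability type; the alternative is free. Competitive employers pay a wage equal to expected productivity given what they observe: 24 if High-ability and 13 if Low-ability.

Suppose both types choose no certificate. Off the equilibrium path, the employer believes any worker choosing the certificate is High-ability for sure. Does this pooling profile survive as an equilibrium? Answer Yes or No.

On path, the employer holds the prior and pays 7/11·24 + 4/11·13 = 20. Off path (the certificate), believing High-ability, it pays 24.
High-ability: no certificate nets 20; the certificate nets 24 − 1 = 23. High-ability would deviate.
Low-ability: no certificate nets 20; the certificate nets 24 − 8 = 16. Low-ability stays.
A type deviates, so pooling fails.

No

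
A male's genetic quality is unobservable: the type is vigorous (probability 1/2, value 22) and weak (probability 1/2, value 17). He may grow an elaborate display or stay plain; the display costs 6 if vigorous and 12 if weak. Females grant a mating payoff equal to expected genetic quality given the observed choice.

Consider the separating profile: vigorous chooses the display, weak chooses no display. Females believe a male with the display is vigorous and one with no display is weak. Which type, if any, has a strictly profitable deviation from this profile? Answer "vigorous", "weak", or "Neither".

The display pays 22; no display pays 17.
vigorous: assigned the display, nets 22 − 6 = 16; deviating to no display nets 17.
weak: assigned no display, nets 17; deviating to the display nets 22 − 12 = 10.
The vigorous type gains 1 by deviating.

vigorous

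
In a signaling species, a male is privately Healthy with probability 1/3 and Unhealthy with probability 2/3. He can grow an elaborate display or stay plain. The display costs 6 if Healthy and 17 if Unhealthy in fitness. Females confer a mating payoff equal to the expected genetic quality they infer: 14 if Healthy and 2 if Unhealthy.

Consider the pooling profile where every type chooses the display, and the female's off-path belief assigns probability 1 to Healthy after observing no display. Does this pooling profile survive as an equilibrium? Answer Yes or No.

No

On path, the female holds the prior and pays 1/3·14 + 2/3·2 = 6. Off path (no display), believing Healthy, it pays 14.
Healthy: the display nets 6 − 6 = 0; no display nets 14. Healthy would deviate.
Unhealthy: the display nets 6 − 17 = -11; no display nets 14. Unhealthy would deviate.
A type deviates, so pooling fails.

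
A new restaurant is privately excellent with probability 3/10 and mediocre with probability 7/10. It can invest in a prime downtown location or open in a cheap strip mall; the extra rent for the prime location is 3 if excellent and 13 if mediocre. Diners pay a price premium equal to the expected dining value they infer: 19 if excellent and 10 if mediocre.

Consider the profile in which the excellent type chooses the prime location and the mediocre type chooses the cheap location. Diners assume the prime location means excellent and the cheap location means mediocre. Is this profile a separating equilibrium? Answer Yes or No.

Under these beliefs, the prime location earns price premium 19 and the cheap location earns price premium 10.
excellent: the prime location nets 19 − 3 = 16; the cheap location nets 10. excellent prefers the prime location.
mediocre: the prime location nets 19 − 13 = 6; the cheap location nets 10. mediocre prefers the cheap location.
Neither type deviates, so the separating profile is an equilibrium.

Yes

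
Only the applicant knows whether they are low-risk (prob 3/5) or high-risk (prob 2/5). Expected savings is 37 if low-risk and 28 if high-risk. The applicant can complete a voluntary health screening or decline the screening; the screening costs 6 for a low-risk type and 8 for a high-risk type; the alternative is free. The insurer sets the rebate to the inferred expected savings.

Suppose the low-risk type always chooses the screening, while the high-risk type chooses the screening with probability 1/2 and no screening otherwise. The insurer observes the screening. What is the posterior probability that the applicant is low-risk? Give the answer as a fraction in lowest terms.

3/4

P(the screening) = (3/5)·1 + (2/5)·(1/2) = 4/5.
By Bayes' rule, P(low-risk | the screening) = (3/5) / (4/5) = 3/4.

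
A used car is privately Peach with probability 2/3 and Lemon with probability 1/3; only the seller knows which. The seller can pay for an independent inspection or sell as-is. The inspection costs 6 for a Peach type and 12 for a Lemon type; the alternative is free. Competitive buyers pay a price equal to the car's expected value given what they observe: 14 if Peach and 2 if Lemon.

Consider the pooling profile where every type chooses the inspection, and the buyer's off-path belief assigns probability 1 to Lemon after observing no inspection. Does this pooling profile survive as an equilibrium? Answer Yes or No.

On path, the buyer holds the prior and pays 2/3·14 + 1/3·2 = 10. Off path (no inspection), believing Lemon, it pays 2.
Peach: the inspection nets 10 − 6 = 4; no inspection nets 2. Peach stays.
Lemon: the inspection nets 10 − 12 = -2; no inspection nets 2. Lemon would deviate.
A type deviates, so pooling fails.

No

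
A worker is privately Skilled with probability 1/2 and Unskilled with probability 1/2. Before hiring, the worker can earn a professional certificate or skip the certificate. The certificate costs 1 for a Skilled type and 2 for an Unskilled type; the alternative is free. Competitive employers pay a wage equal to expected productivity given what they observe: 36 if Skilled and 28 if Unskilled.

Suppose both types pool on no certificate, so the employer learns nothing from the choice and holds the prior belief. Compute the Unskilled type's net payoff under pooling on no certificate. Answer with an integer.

32

Pooled wage = 1/2·36 + 1/2·28 = 32.
Unskilled pays no cost for no certificate, so net payoff = 32.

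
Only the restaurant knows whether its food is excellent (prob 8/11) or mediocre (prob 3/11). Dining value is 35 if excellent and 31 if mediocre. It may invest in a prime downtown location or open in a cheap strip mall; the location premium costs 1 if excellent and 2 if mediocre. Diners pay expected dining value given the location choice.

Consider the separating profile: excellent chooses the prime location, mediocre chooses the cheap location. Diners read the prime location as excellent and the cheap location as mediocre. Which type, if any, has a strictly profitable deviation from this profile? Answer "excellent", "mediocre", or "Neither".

mediocre

The prime location pays 35; the cheap location pays 31.
excellent: assigned the prime location, nets 35 − 1 = 34; deviating to the cheap location nets 31.
mediocre: assigned the cheap location, nets 31; deviating to the prime location nets 35 − 2 = 33.
The mediocre type gains 2 by deviating.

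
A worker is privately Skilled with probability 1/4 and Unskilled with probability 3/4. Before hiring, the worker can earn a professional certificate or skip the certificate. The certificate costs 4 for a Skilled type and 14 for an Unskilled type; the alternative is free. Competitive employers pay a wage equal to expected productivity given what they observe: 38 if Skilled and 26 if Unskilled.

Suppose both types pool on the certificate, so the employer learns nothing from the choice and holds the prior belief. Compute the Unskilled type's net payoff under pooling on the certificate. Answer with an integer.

15

Pooled wage = 1/4·38 + 3/4·26 = 29.
Unskilled pays cost 14 for the certificate, so net payoff = 29 − 14 = 15.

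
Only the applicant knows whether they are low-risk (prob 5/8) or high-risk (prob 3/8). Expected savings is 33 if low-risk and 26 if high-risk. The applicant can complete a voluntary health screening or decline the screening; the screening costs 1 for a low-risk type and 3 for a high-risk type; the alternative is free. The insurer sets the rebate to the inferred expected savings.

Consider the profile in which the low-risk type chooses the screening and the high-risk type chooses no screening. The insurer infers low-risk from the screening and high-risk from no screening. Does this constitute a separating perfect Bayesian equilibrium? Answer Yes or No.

Under these beliefs, the screening earns rebate 33 and no screening earns rebate 26.
low-risk: the screening nets 33 − 1 = 32; no screening nets 26. low-risk prefers the screening.
high-risk: the screening nets 33 − 3 = 30; no screening nets 26. high-risk would deviate to the screening.
high-risk has a profitable deviation, so the profile is not an equilibrium.

No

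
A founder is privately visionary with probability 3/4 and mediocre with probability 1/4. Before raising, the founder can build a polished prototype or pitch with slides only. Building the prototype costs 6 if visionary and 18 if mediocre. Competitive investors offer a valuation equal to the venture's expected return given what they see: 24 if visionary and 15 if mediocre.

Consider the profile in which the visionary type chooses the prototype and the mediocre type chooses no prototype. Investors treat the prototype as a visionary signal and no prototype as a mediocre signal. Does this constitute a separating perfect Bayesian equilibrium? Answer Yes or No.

Under these beliefs, the prototype earns valuation 24 and no prototype earns valuation 15.
visionary: the prototype nets 24 − 6 = 18; no prototype nets 15. visionary prefers the prototype.
mediocre: the prototype nets 24 − 18 = 6; no prototype nets 15. mediocre prefers no prototype.
Neither type deviates, so the separating profile is an equilibrium.

Yes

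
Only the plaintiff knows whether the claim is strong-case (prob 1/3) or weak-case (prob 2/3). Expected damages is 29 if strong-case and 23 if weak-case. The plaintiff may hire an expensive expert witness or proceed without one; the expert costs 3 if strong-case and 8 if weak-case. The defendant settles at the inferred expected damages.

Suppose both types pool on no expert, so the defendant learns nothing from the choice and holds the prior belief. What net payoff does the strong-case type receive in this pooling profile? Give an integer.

Pooled settlement = 1/3·29 + 2/3·23 = 25.
strong-case pays no cost for no expert, so net payoff = 25.

25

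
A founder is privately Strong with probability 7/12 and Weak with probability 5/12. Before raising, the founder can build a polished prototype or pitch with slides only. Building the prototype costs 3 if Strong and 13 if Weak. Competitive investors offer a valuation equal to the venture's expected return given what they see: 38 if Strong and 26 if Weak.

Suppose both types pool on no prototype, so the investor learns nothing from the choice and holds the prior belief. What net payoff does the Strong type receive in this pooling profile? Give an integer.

Pooled valuation = 7/12·38 + 5/12·26 = 33.
Strong pays no cost for no prototype, so net payoff = 33.

33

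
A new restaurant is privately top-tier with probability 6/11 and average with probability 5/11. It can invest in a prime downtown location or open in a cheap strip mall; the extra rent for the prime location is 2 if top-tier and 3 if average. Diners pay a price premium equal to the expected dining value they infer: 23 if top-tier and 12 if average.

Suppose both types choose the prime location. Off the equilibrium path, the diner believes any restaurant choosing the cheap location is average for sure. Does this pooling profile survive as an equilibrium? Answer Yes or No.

On path, the diner holds the prior and pays 6/11·23 + 5/11·12 = 18. Off path (the cheap location), believing average, it pays 12.
top-tier: the prime location nets 18 − 2 = 16; the cheap location nets 12. top-tier stays.
average: the prime location nets 18 − 3 = 15; the cheap location nets 12. average stays.
No type deviates, so pooling is sustained.

Yes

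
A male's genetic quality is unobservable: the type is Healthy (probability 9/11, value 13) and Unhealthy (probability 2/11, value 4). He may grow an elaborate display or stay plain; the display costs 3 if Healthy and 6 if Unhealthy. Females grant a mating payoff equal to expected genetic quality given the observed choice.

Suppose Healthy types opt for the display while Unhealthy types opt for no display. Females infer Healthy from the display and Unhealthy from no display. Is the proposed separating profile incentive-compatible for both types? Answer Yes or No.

No

Under these beliefs, the display earns mating payoff 13 and no display earns mating payoff 4.
Healthy: the display nets 13 − 3 = 10; no display nets 4. Healthy prefers the display.
Unhealthy: the display nets 13 − 6 = 7; no display nets 4. Unhealthy would deviate to the display.
Unhealthy has a profitable deviation, so the profile is not an equilibrium.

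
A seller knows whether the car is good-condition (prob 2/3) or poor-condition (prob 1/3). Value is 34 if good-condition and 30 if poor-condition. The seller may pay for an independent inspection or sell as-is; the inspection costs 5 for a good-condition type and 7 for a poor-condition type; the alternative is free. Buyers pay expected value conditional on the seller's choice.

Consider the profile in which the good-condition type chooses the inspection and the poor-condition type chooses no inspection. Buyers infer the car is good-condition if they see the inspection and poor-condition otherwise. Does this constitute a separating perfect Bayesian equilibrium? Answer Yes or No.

No

Under these beliefs, the inspection earns price 34 and no inspection earns price 30.
good-condition: the inspection nets 34 − 5 = 29; no inspection nets 30. good-condition would deviate to no inspection.
poor-condition: the inspection nets 34 − 7 = 27; no inspection nets 30. poor-condition prefers no inspection.
good-condition has a profitable deviation, so the profile is not an equilibrium.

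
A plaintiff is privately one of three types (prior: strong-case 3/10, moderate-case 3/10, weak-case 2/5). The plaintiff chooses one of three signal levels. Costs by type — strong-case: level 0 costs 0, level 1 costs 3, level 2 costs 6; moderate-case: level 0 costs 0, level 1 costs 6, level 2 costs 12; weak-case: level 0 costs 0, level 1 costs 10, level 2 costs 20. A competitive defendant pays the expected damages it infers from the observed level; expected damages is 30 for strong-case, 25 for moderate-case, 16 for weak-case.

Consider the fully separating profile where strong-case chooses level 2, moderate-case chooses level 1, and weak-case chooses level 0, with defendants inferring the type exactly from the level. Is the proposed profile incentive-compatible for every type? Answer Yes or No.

Separating settlements: level 2 → 30, level 1 → 25, level 0 → 16.
strong-case (assigned level 2): level 0: 16 − 0 = 16; level 1: 25 − 3 = 22; level 2: 30 − 6 = 24. strong-case stays.
moderate-case (assigned level 1): level 0: 16 − 0 = 16; level 1: 25 − 6 = 19; level 2: 30 − 12 = 18. moderate-case stays.
weak-case (assigned level 0): level 0: 16 − 0 = 16; level 1: 25 − 10 = 15; level 2: 30 − 20 = 10. weak-case stays.
Every type prefers its assigned level; separation holds.

Yes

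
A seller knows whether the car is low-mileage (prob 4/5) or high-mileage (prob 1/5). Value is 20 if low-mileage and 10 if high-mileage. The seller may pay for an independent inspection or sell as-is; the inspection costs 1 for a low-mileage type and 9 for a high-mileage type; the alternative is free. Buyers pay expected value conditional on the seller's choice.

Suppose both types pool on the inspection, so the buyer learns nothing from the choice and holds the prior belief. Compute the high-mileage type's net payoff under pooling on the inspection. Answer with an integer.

Pooled price = 4/5·20 + 1/5·10 = 18.
high-mileage pays cost 9 for the inspection, so net payoff = 18 − 9 = 9.

9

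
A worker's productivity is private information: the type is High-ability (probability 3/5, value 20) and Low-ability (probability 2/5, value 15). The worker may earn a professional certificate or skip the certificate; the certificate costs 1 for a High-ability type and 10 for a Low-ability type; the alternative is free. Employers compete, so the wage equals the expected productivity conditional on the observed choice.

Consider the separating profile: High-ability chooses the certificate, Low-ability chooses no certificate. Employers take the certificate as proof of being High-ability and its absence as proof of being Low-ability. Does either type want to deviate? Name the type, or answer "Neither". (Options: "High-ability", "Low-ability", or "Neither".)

The certificate pays 20; no certificate pays 15.
High-ability: assigned the certificate, nets 20 − 1 = 19; deviating to no certificate nets 15.
Low-ability: assigned no certificate, nets 15; deviating to the certificate nets 20 − 10 = 10.
Both types strictly prefer their assigned action; no profitable deviation.

Neither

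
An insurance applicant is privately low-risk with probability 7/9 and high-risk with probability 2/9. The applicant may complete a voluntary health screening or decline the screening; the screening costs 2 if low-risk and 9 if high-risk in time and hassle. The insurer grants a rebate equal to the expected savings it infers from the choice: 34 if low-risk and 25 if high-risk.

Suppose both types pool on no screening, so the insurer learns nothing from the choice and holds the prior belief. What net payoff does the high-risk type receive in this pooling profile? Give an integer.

Pooled rebate = 7/9·34 + 2/9·25 = 32.
high-risk pays no cost for no screening, so net payoff = 32.

32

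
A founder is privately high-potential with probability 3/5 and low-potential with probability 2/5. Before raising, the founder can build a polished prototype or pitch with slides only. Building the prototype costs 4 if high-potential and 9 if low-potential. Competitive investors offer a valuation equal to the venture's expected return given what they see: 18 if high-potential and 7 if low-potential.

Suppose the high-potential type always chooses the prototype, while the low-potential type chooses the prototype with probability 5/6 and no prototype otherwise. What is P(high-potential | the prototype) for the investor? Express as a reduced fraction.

9/14

P(the prototype) = (3/5)·1 + (2/5)·(5/6) = 14/15.
By Bayes' rule, P(high-potential | the prototype) = (3/5) / (14/15) = 9/14.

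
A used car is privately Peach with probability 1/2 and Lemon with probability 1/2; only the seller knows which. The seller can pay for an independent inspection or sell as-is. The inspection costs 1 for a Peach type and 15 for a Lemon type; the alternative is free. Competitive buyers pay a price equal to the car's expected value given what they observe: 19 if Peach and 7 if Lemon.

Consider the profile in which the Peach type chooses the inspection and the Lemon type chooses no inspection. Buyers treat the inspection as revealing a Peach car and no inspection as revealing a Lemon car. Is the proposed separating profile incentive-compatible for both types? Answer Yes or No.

Yes

Under these beliefs, the inspection earns price 19 and no inspection earns price 7.
Peach: the inspection nets 19 − 1 = 18; no inspection nets 7. Peach prefers the inspection.
Lemon: the inspection nets 19 − 15 = 4; no inspection nets 7. Lemon prefers no inspection.
Neither type deviates, so the separating profile is an equilibrium.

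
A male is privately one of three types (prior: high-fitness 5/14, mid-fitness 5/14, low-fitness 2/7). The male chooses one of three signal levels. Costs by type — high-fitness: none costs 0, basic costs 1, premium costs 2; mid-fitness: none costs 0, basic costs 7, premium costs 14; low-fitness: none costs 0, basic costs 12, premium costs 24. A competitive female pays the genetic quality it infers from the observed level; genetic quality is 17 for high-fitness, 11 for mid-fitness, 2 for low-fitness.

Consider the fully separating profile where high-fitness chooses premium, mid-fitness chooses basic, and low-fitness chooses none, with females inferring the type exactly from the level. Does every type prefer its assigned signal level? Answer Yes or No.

Yes

Separating mating payoffs: premium → 17, basic → 11, none → 2.
high-fitness (assigned premium): none: 2 − 0 = 2; basic: 11 − 1 = 10; premium: 17 − 2 = 15. high-fitness stays.
mid-fitness (assigned basic): none: 2 − 0 = 2; basic: 11 − 7 = 4; premium: 17 − 14 = 3. mid-fitness stays.
low-fitness (assigned none): none: 2 − 0 = 2; basic: 11 − 12 = -1; premium: 17 − 24 = -7. low-fitness stays.
Every type prefers its assigned level; separation holds.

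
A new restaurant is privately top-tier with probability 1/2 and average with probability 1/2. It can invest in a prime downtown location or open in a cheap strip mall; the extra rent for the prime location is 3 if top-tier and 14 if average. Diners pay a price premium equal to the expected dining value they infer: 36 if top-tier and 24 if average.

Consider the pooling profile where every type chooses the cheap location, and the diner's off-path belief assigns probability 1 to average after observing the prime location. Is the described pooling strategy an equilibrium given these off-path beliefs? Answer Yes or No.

Yes

On path, the diner holds the prior and pays 1/2·36 + 1/2·24 = 30. Off path (the prime location), believing average, it pays 24.
top-tier: the cheap location nets 30; the prime location nets 24 − 3 = 21. top-tier stays.
average: the cheap location nets 30; the prime location nets 24 − 14 = 10. average stays.
No type deviates, so pooling is sustained.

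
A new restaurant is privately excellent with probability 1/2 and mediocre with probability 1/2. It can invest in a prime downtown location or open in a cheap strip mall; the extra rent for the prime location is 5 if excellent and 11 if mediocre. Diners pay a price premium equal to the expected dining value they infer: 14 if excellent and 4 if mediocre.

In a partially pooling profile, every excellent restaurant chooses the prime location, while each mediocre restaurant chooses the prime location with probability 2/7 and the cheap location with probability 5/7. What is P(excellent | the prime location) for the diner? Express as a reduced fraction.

P(the prime location) = (1/2)·1 + (1/2)·(2/7) = 9/14.
By Bayes' rule, P(excellent | the prime location) = (1/2) / (9/14) = 7/9.

7/9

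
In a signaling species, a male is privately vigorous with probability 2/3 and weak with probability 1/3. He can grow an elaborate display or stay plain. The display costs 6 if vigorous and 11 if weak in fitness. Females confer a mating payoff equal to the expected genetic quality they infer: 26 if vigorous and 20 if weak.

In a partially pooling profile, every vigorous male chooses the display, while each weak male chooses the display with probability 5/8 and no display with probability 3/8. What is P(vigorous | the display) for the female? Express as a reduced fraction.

P(the display) = (2/3)·1 + (1/3)·(5/8) = 7/8.
By Bayes' rule, P(vigorous | the display) = (2/3) / (7/8) = 16/21.

16/21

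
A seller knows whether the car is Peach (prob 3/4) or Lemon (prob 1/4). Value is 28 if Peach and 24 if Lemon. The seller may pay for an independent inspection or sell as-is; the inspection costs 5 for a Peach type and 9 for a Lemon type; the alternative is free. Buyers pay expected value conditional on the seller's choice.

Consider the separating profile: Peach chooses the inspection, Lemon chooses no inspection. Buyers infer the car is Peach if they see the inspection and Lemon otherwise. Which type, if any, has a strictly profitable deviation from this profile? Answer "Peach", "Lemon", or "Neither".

Peach

The inspection pays 28; no inspection pays 24.
Peach: assigned the inspection, nets 28 − 5 = 23; deviating to no inspection nets 24.
Lemon: assigned no inspection, nets 24; deviating to the inspection nets 28 − 9 = 19.
The Peach type gains 1 by deviating.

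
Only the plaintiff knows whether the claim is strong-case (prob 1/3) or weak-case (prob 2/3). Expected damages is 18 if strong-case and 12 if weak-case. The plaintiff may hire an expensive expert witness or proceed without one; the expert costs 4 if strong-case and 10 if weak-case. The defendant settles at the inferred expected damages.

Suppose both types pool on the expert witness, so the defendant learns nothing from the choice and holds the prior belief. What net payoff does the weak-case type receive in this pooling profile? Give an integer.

4

Pooled settlement = 1/3·18 + 2/3·12 = 14.
weak-case pays cost 10 for the expert witness, so net payoff = 14 − 10 = 4.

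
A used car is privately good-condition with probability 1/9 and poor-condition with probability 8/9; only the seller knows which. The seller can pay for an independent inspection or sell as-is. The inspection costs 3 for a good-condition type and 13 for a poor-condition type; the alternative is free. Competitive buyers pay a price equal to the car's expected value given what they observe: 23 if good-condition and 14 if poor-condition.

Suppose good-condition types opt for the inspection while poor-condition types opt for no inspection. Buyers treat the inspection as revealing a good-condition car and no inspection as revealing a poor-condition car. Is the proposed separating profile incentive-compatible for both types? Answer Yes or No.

Under these beliefs, the inspection earns price 23 and no inspection earns price 14.
good-condition: the inspection nets 23 − 3 = 20; no inspection nets 14. good-condition prefers the inspection.
poor-condition: the inspection nets 23 − 13 = 10; no inspection nets 14. poor-condition prefers no inspection.
Neither type deviates, so the separating profile is an equilibrium.

Yes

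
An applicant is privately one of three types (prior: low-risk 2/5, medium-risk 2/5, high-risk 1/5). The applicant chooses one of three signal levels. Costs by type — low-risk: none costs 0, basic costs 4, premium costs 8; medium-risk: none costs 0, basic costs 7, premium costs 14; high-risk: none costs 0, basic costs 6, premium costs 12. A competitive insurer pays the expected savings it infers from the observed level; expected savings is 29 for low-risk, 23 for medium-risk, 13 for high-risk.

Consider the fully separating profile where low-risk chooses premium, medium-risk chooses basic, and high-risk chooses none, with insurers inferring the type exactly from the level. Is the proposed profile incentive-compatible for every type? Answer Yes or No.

Separating rebates: premium → 29, basic → 23, none → 13.
low-risk (assigned premium): none: 13 − 0 = 13; basic: 23 − 4 = 19; premium: 29 − 8 = 21. low-risk stays.
medium-risk (assigned basic): none: 13 − 0 = 13; basic: 23 − 7 = 16; premium: 29 − 14 = 15. medium-risk stays.
high-risk (assigned none): none: 13 − 0 = 13; basic: 23 − 6 = 17; premium: 29 − 12 = 17. high-risk prefers basic.
At least one type deviates; the separating profile fails.

No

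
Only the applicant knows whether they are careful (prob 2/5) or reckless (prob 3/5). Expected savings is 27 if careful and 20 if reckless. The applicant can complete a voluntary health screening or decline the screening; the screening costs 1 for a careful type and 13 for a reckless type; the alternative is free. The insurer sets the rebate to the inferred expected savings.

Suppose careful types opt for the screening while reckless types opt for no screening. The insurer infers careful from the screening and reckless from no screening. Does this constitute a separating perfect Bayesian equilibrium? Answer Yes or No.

Yes

Under these beliefs, the screening earns rebate 27 and no screening earns rebate 20.
careful: the screening nets 27 − 1 = 26; no screening nets 20. careful prefers the screening.
reckless: the screening nets 27 − 13 = 14; no screening nets 20. reckless prefers no screening.
Neither type deviates, so the separating profile is an equilibrium.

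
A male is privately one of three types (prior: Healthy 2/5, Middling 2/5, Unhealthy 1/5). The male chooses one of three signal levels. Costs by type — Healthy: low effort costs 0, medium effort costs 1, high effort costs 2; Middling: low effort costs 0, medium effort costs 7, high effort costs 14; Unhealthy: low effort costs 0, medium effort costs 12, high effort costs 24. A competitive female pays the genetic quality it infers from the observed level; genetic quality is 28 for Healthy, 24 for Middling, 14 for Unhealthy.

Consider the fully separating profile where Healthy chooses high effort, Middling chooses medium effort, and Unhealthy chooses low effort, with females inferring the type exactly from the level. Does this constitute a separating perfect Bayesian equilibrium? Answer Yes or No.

Yes

Separating mating payoffs: high effort → 28, medium effort → 24, low effort → 14.
Healthy (assigned high effort): low effort: 14 − 0 = 14; medium effort: 24 − 1 = 23; high effort: 28 − 2 = 26. Healthy stays.
Middling (assigned medium effort): low effort: 14 − 0 = 14; medium effort: 24 − 7 = 17; high effort: 28 − 14 = 14. Middling stays.
Unhealthy (assigned low effort): low effort: 14 − 0 = 14; medium effort: 24 − 12 = 12; high effort: 28 − 24 = 4. Unhealthy stays.
Every type prefers its assigned level; separation holds.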